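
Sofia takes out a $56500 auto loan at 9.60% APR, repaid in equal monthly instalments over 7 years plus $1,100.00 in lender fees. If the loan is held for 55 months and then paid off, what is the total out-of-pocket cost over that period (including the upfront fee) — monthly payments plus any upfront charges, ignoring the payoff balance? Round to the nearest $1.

Monthly rate = 9.6%/12 = 0.0080000; payment = 56,500 × 0.0080000 / (1 − (1+0.0080000)^−84) = $926.33.
Total outlay = 55 × $926.33 + $1,100.00 = $52,048.15.

$52,048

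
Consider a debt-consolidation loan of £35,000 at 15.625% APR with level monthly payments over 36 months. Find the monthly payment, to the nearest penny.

At 15.625% the monthly rate is 0.0130208, so the payment is 35,000 × 0.0130208 / (1 − 1.0130208^−36) = £1,224.03.

£1,224.03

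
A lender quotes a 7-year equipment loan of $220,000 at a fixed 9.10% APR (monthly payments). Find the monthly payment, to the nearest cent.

At 9.10% the monthly rate is 0.0075833, so the payment is 220,000 × 0.0075833 / (1 − 1.0075833^−84) = $3,550.77.

$3,550.77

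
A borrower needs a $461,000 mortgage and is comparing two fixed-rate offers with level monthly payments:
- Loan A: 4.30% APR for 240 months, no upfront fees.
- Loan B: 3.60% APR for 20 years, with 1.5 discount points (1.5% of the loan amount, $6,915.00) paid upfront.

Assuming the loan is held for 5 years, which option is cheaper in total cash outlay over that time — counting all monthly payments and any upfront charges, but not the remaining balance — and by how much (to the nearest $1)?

Loan A: at 4.30% the monthly rate is 0.0035833, so the payment is 461,000 × 0.0035833 / (1 − 1.0035833^−240) = $2,866.98.
Loan B: at 3.60% the monthly rate is 0.0030000, so the payment is 461,000 × 0.0030000 / (1 − 1.0030000^−240) = $2,697.36.
Over 60 months: Loan A costs 60 × $2,866.98 = $172,018.80; Loan B costs 60 × $2,697.36 + $6,915.00 = $168,756.60.
Loan B is cheaper by $172,018.80 − $168,756.60 = $3,262.20.

Loan B by $3,262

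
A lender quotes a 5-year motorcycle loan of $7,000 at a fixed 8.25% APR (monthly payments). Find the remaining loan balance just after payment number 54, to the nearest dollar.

With monthly rate i = 8.25%/12 = 0.0068750, the balance after k of n payments is P · [(1+i)^n − (1+i)^k] / [(1+i)^n − 1].
(1+0.0068750)^60 = 1.50845884 and (1+0.0068750)^54 = 1.44770515, so the balance is 7,000 × (1.50845884 − 1.44770515) / (1.50845884 − 1) = $836.40.

$836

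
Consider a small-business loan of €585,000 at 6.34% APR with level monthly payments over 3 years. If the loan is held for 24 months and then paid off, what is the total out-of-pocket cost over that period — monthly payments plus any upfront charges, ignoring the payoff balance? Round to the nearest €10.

€429,290

Monthly rate = 6.34%/12 = 0.0052833; payment = 585,000 × 0.0052833 / (1 − (1+0.0052833)^−36) = €17,887.09.
Total outlay = 24 × €17,887.09 = €429,290.16.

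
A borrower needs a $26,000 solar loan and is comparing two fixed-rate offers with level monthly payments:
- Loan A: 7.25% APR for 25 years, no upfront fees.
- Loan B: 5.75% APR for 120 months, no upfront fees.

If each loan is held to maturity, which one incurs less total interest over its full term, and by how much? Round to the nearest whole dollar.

Loan A: at 7.25% the monthly rate is 0.0060417, so the payment is 26,000 × 0.0060417 / (1 − 1.0060417^−300) = $187.93.
Total interest on Loan A = 300 × $187.93 − $26,000 = $30,379.00.
Loan B: monthly rate = 5.75%/12 = 0.0047917; payment = 26,000 × 0.0047917 / (1 − (1+0.0047917)^−120) = $285.40.
Total interest on Loan B = 120 × $285.40 − $26,000 = $8,248.00.
Loan B is lower by $22,131.00.

Loan B by $22,131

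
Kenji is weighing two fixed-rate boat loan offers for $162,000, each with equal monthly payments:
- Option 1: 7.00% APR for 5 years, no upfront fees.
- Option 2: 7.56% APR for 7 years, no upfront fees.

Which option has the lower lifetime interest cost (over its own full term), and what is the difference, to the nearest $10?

Option 1: at 7.00% the monthly rate is 0.0058333, so the payment is 162,000 × 0.0058333 / (1 − 1.0058333^−60) = $3,207.79.
Total interest on Option 1 = 60 × $3,207.79 − $162,000 = $30,467.40.
Option 2: at 7.56% the monthly rate is 0.0063000, so the payment is 162,000 × 0.0063000 / (1 − 1.0063000^−84) = $2,489.60.
Total interest on Option 2 = 84 × $2,489.60 − $162,000 = $47,126.40.
Option 1 is lower by $16,659.00.

Option 1 by $16,660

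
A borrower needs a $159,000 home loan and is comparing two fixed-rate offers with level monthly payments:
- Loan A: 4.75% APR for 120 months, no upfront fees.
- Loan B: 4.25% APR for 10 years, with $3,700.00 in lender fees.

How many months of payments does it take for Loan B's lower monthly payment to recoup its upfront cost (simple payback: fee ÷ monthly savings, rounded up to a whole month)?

97 months

Loan A: at 4.75% the monthly rate is 0.0039583, so the payment is 159,000 × 0.0039583 / (1 − 1.0039583^−120) = $1,667.08.
Loan B: at 4.25% the monthly rate is 0.0035417, so the payment is 159,000 × 0.0035417 / (1 − 1.0035417^−120) = $1,628.76.
Monthly savings = $1,667.08 − $1,628.76 = $38.32.
Break-even = $3,700.00 / $38.32 = 96.56 → 97 months.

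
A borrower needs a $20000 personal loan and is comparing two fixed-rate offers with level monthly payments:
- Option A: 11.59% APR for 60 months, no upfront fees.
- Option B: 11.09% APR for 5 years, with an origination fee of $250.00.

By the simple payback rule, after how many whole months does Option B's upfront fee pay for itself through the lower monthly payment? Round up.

Option A: at 11.59% the monthly rate is 0.0096583, so the payment is 20,000 × 0.0096583 / (1 − 1.0096583^−60) = $440.76.
Option B: at 11.09% the monthly rate is 0.0092417, so the payment is 20,000 × 0.0092417 / (1 − 1.0092417^−60) = $435.75.
Monthly savings = $440.76 − $435.75 = $5.01.
Break-even = $250.00 / $5.01 = 49.90 → 50 months.

50 months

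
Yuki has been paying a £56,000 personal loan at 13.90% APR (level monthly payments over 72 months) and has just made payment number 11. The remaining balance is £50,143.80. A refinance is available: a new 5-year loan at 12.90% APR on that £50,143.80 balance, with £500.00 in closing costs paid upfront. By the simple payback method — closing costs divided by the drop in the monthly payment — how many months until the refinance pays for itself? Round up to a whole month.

Current payment = 56,000 × 13.9%/12 / (1 − (1+0.0115833)^−72) = £1,150.92.
Refinanced payment = 50,143.80 × 0.0107500 / (1 − (1+0.0107500)^−60) = £1,138.36.
Monthly savings = £1,150.92 − £1,138.36 = £12.56.
Break-even = £500.00 / £12.56 = 39.81 → 40 months.

40 months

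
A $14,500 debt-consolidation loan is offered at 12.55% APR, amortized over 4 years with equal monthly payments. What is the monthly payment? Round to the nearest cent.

$385.77

At 12.55% the monthly rate is 0.0104583, so the payment is 14,500 × 0.0104583 / (1 − 1.0104583^−48) = $385.77.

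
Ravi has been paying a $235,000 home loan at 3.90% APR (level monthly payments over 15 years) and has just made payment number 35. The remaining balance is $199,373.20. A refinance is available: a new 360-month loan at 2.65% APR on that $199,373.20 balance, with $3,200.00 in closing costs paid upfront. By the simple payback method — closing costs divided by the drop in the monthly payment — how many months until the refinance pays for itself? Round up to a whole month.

Current payment = 235,000 × 3.9%/12 / (1 − (1+0.0032500)^−180) = $1,726.51.
Refinanced payment = 199,373.20 × 0.0022083 / (1 − (1+0.0022083)^−360) = $803.40.
Monthly savings = $1,726.51 − $803.40 = $923.11.
Break-even = $3,200.00 / $923.11 = 3.47 → 4 months.

4 months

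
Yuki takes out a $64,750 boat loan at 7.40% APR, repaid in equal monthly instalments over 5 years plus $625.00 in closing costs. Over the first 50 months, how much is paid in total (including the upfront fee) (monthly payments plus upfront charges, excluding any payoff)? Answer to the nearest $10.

$65,340

Monthly rate = 7.4%/12 = 0.0061667; payment = 64,750 × 0.0061667 / (1 − (1+0.0061667)^−60) = $1,294.38.
Total outlay = 50 × $1,294.38 + $625.00 = $65,344.00.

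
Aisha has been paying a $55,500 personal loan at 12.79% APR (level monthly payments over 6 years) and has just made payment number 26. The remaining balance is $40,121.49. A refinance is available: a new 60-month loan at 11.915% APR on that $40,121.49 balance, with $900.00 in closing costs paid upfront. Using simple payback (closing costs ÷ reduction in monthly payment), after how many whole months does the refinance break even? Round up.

Current payment = 55,500 × 12.79%/12 / (1 − (1+0.0106583)^−72) = $1,107.97.
Refinanced payment = 40,121.49 × 0.0099292 / (1 − (1+0.0099292)^−60) = $890.76.
Monthly savings = $1,107.97 − $890.76 = $217.21.
Break-even = $900.00 / $217.21 = 4.14 → 5 months.

5 months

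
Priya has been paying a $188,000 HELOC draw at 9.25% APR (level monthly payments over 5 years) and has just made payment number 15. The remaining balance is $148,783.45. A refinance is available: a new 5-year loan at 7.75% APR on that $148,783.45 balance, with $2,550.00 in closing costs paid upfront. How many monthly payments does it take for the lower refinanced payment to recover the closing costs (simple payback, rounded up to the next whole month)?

Current payment = 188,000 × 9.25%/12 / (1 − (1+0.0077083)^−60) = $3,925.42.
Refinanced payment = 148,783.45 × 0.0064583 / (1 − (1+0.0064583)^−60) = $2,999.02.
Monthly savings = $3,925.42 − $2,999.02 = $926.40.
Break-even = $2,550.00 / $926.40 = 2.75 → 3 months.

3 months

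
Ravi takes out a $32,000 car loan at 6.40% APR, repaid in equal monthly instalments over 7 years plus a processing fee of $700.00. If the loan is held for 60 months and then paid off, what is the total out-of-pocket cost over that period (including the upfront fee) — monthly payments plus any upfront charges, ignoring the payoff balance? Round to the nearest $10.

$29,120

At 6.40% the monthly rate is 0.0053333, so the payment is 32,000 × 0.0053333 / (1 − 1.0053333^−84) = $473.63.
Total outlay = 60 × $473.63 + $700.00 = $29,117.80.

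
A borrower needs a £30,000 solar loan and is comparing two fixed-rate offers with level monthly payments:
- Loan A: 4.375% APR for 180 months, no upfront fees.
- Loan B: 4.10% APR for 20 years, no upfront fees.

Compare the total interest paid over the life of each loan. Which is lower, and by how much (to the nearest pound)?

Loan A: at 4.375% the monthly rate is 0.0036458, so the payment is 30,000 × 0.0036458 / (1 − 1.0036458^−180) = £227.59.
Total interest on Loan A = 180 × £227.59 − £30,000 = £10,966.20.
Loan B: at 4.10% the monthly rate is 0.0034167, so the payment is 30,000 × 0.0034167 / (1 − 1.0034167^−240) = £183.38.
Total interest on Loan B = 240 × £183.38 − £30,000 = £14,011.20.
Loan A is lower by £3,045.00.

Loan A by £3,045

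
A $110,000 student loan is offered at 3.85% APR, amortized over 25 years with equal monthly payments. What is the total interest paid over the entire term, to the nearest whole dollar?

$61,465

At 3.85% the monthly rate is 0.0032083, so the payment is 110,000 × 0.0032083 / (1 − 1.0032083^−300) = $571.55.
Total paid = 300 × $571.55 = $171,465.00; interest = $171,465.00 − $110,000 = $61,465.00.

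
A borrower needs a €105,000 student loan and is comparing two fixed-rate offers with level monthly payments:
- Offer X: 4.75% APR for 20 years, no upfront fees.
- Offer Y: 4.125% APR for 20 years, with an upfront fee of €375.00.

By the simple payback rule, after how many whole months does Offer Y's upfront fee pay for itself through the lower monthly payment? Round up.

Offer X: monthly rate = 4.75%/12 = 0.0039583; payment = 105,000 × 0.0039583 / (1 − (1+0.0039583)^−240) = €678.53.
Offer Y: at 4.125% the monthly rate is 0.0034375, so the payment is 105,000 × 0.0034375 / (1 − 1.0034375^−240) = €643.22.
Monthly savings = €678.53 − €643.22 = €35.31.
Break-even = €375.00 / €35.31 = 10.62 → 11 months.

11 months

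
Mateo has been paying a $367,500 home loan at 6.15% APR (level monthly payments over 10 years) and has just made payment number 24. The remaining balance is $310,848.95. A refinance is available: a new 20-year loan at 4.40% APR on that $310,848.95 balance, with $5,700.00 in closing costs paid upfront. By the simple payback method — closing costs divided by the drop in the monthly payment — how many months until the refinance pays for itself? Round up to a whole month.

3 months

Current payment = 367,500 × 6.15%/12 / (1 − (1+0.0051250)^−120) = $4,107.74.
Refinanced payment = 310,848.95 × 0.0036667 / (1 − (1+0.0036667)^−240) = $1,949.84.
Monthly savings = $4,107.74 − $1,949.84 = $2,157.90.
Break-even = $5,700.00 / $2,157.90 = 2.64 → 3 months.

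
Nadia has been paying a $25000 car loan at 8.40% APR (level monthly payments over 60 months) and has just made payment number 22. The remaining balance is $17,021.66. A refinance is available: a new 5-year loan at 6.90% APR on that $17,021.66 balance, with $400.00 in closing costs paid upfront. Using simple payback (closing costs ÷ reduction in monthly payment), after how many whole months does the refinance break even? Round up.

Current payment = 25,000 × 8.4%/12 / (1 − (1+0.0070000)^−60) = $511.71.
Refinanced payment = 17,021.66 × 0.0057500 / (1 − (1+0.0057500)^−60) = $336.25.
Monthly savings = $511.71 − $336.25 = $175.46.
Break-even = $400.00 / $175.46 = 2.28 → 3 months.

3 months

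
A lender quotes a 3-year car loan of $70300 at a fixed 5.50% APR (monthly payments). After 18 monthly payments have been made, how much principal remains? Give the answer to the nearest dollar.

$36,596

With monthly rate i = 5.5%/12 = 0.0045833, the balance after k of n payments is P · [(1+i)^n − (1+i)^k] / [(1+i)^n − 1].
(1+0.0045833)^36 = 1.17894860 and (1+0.0045833)^18 = 1.08579400, so the balance is 70,300 × (1.17894860 − 1.08579400) / (1.17894860 − 1) = $36,595.81.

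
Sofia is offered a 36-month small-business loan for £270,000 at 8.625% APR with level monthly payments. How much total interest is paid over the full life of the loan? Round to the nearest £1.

£37,400

Monthly rate = 8.625%/12 = 0.0071875; payment = 270,000 × 0.0071875 / (1 − (1+0.0071875)^−36) = £8,538.88.
Total paid = 36 × £8,538.88 = £307,399.68; interest = £307,399.68 − £270,000 = £37,399.68.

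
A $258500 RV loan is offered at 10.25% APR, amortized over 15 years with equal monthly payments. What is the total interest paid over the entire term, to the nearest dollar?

$248,654

At 10.25% the monthly rate is 0.0085417, so the payment is 258,500 × 0.0085417 / (1 − 1.0085417^−180) = $2,817.52.
Total paid = 180 × $2,817.52 = $507,153.60; interest = $507,153.60 − $258,500 = $248,653.60.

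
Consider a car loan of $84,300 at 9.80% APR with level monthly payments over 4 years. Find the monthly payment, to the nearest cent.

Monthly rate = 9.8%/12 = 0.0081667; payment = 84,300 × 0.0081667 / (1 − (1+0.0081667)^−48) = $2,129.98.

$2,129.98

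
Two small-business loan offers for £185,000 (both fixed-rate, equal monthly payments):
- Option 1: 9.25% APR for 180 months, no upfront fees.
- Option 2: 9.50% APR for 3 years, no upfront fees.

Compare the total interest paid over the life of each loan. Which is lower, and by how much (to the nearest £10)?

Option 2 by £129,380

Option 1: at 9.25% the monthly rate is 0.0077083, so the payment is 185,000 × 0.0077083 / (1 − 1.0077083^−180) = £1,904.01.
Total interest on Option 1 = 180 × £1,904.01 − £185,000 = £157,721.80.
Option 2: monthly rate = 9.5%/12 = 0.0079167; payment = 185,000 × 0.0079167 / (1 − (1+0.0079167)^−36) = £5,926.10.
Total interest on Option 2 = 36 × £5,926.10 − £185,000 = £28,339.60.
Option 2 is lower by £129,382.20.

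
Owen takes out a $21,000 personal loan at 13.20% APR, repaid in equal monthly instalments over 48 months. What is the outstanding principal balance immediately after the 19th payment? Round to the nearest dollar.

With monthly rate i = 13.2%/12 = 0.0110000, the balance after k of n payments is P · [(1+i)^n − (1+i)^k] / [(1+i)^n − 1].
(1+0.0110000)^48 = 1.69065685 and (1+0.0110000)^19 = 1.23103941, so the balance is 21,000 × (1.69065685 − 1.23103941) / (1.69065685 − 1) = $13,975.05.

$13,975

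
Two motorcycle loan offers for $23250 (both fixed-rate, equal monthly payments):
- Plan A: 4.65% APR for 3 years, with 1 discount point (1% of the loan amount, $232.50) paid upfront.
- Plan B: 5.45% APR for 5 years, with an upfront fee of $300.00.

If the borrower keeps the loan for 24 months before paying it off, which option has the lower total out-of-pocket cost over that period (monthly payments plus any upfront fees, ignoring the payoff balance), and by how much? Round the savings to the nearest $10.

Plan B by $5,920

Plan A: monthly rate = 4.65%/12 = 0.0038750; payment = 23,250 × 0.0038750 / (1 − (1+0.0038750)^−36) = $693.18.
Plan B: at 5.45% the monthly rate is 0.0045417, so the payment is 23,250 × 0.0045417 / (1 − 1.0045417^−60) = $443.57.
Over 24 months: Plan A costs 24 × $693.18 + $232.50 = $16,868.82; Plan B costs 24 × $443.57 + $300.00 = $10,945.68.
Plan B is cheaper by $16,868.82 − $10,945.68 = $5,923.14.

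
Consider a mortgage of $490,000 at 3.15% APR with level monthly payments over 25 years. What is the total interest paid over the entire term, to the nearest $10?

$218,610

At 3.15% the monthly rate is 0.0026250, so the payment is 490,000 × 0.0026250 / (1 − 1.0026250^−300) = $2,362.04.
Total paid = 300 × $2,362.04 = $708,612.00; interest = $708,612.00 − $490,000 = $218,612.00.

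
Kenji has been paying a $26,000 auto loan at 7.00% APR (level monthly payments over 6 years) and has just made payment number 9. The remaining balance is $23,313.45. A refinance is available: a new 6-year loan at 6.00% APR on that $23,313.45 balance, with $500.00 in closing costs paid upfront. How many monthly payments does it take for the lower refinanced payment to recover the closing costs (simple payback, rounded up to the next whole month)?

Current payment = 26,000 × 7%/12 / (1 − (1+0.0058333)^−72) = $443.27.
Refinanced payment = 23,313.45 × 0.0050000 / (1 − (1+0.0050000)^−72) = $386.37.
Monthly savings = $443.27 − $386.37 = $56.90.
Break-even = $500.00 / $56.90 = 8.79 → 9 months.

9 months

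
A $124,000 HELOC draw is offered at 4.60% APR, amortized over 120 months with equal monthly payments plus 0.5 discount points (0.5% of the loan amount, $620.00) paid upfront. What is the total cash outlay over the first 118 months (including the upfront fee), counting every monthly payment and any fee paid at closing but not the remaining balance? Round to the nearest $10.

$152,970

At 4.60% the monthly rate is 0.0038333, so the payment is 124,000 × 0.0038333 / (1 − 1.0038333^−120) = $1,291.10.
Total outlay = 118 × $1,291.10 + $620.00 = $152,969.80.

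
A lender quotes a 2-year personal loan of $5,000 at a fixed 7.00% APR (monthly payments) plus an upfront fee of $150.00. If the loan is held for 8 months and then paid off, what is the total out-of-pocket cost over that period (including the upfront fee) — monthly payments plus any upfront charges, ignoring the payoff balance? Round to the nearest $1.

At 7.00% the monthly rate is 0.0058333, so the payment is 5,000 × 0.0058333 / (1 − 1.0058333^−24) = $223.86.
Total outlay = 8 × $223.86 + $150.00 = $1,940.88.

$1,941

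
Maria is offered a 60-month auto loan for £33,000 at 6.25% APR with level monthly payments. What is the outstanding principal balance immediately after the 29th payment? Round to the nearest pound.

£18,329

With monthly rate i = 6.25%/12 = 0.0052083, the balance after k of n payments is P · [(1+i)^n − (1+i)^k] / [(1+i)^n − 1].
(1+0.0052083)^60 = 1.36572990 and (1+0.0052083)^29 = 1.16258932, so the balance is 33,000 × (1.36572990 − 1.16258932) / (1.36572990 − 1) = £18,329.48.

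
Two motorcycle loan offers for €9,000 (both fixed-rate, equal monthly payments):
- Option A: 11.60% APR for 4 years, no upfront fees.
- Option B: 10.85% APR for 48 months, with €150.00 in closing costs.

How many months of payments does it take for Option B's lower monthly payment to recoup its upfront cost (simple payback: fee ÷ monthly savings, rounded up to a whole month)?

Option A: at 11.60% the monthly rate is 0.0096667, so the payment is 9,000 × 0.0096667 / (1 − 1.0096667^−48) = €235.24.
Option B: at 10.85% the monthly rate is 0.0090417, so the payment is 9,000 × 0.0090417 / (1 − 1.0090417^−48) = €231.95.
Monthly savings = €235.24 − €231.95 = €3.29.
Break-even = €150.00 / €3.29 = 45.59 → 46 months.

46 months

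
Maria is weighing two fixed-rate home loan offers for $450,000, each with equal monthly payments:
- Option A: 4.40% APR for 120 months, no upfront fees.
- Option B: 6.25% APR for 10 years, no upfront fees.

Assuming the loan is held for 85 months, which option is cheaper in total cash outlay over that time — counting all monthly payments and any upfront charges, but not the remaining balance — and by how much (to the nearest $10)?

Option A: at 4.40% the monthly rate is 0.0036667, so the payment is 450,000 × 0.0036667 / (1 − 1.0036667^−120) = $4,642.07.
Option B: monthly rate = 6.25%/12 = 0.0052083; payment = 450,000 × 0.0052083 / (1 − (1+0.0052083)^−120) = $5,052.60.
Over 85 months: Option A costs 85 × $4,642.07 = $394,575.95; Option B costs 85 × $5,052.60 = $429,471.00.
Option A is cheaper by $429,471.00 − $394,575.95 = $34,895.05.

Option A by $34,900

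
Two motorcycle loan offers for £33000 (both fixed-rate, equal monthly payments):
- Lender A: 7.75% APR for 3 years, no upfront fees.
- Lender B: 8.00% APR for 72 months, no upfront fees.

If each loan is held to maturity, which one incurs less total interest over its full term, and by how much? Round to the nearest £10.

Lender A by £4,570

Lender A: monthly rate = 7.75%/12 = 0.0064583; payment = 33,000 × 0.0064583 / (1 − (1+0.0064583)^−36) = £1,030.30.
Total interest on Lender A = 36 × £1,030.30 − £33,000 = £4,090.80.
Lender B: at 8.00% the monthly rate is 0.0066667, so the payment is 33,000 × 0.0066667 / (1 − 1.0066667^−72) = £578.60.
Total interest on Lender B = 72 × £578.60 − £33,000 = £8,659.20.
Lender A is lower by £4,568.40.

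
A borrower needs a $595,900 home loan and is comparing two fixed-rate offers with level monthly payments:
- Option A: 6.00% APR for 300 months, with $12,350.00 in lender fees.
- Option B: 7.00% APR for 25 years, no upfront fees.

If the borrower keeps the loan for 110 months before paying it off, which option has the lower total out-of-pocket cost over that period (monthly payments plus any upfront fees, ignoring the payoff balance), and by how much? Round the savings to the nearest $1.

Option A: monthly rate = 6%/12 = 0.0050000; payment = 595,900 × 0.0050000 / (1 − (1+0.0050000)^−300) = $3,839.39.
Option B: at 7.00% the monthly rate is 0.0058333, so the payment is 595,900 × 0.0058333 / (1 − 1.0058333^−300) = $4,211.70.
Over 110 months: Option A costs 110 × $3,839.39 + $12,350.00 = $434,682.90; Option B costs 110 × $4,211.70 = $463,287.00.
Option A is cheaper by $463,287.00 − $434,682.90 = $28,604.10.

Option A by $28,604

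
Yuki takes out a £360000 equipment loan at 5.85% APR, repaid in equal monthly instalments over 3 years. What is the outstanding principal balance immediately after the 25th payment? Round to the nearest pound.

£116,759

With monthly rate i = 5.85%/12 = 0.0048750, the balance after k of n payments is P · [(1+i)^n − (1+i)^k] / [(1+i)^n − 1].
(1+0.0048750)^36 = 1.19133390 and (1+0.0048750)^25 = 1.12927845, so the balance is 360,000 × (1.19133390 − 1.12927845) / (1.19133390 − 1) = £116,759.03.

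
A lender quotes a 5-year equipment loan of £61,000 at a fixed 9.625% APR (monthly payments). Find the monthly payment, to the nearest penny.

£1,284.84

At 9.625% the monthly rate is 0.0080208, so the payment is 61,000 × 0.0080208 / (1 − 1.0080208^−60) = £1,284.84.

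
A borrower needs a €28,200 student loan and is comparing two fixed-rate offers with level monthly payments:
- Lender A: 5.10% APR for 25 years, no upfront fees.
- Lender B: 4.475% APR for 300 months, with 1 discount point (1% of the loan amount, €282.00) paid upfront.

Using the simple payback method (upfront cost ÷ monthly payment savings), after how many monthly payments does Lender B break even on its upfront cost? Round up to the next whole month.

28 months

Lender A: monthly rate = 5.1%/12 = 0.0042500; payment = 28,200 × 0.0042500 / (1 − (1+0.0042500)^−300) = €166.50.
Lender B: monthly rate = 4.475%/12 = 0.0037292; payment = 28,200 × 0.0037292 / (1 − (1+0.0037292)^−300) = €156.34.
Monthly savings = €166.50 − €156.34 = €10.16.
Break-even = €282.00 / €10.16 = 27.76 → 28 months.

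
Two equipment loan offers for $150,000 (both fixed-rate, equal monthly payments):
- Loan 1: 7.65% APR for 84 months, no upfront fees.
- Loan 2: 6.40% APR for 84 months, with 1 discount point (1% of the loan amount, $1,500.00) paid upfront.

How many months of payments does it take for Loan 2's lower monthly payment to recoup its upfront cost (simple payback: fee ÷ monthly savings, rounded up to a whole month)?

Loan 1: at 7.65% the monthly rate is 0.0063750, so the payment is 150,000 × 0.0063750 / (1 − 1.0063750^−84) = $2,311.86.
Loan 2: at 6.40% the monthly rate is 0.0053333, so the payment is 150,000 × 0.0053333 / (1 − 1.0053333^−84) = $2,220.16.
Monthly savings = $2,311.86 − $2,220.16 = $91.70.
Break-even = $1,500.00 / $91.70 = 16.36 → 17 months.

17 months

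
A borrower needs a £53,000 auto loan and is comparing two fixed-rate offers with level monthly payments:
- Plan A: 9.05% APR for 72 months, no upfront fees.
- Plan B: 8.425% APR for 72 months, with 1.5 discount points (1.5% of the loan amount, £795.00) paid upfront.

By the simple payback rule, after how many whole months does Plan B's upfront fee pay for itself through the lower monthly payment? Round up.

Plan A: at 9.05% the monthly rate is 0.0075417, so the payment is 53,000 × 0.0075417 / (1 − 1.0075417^−72) = £956.67.
Plan B: monthly rate = 8.425%/12 = 0.0070208; payment = 53,000 × 0.0070208 / (1 − (1+0.0070208)^−72) = £940.30.
Monthly savings = £956.67 − £940.30 = £16.37.
Break-even = £795.00 / £16.37 = 48.56 → 49 months.

49 months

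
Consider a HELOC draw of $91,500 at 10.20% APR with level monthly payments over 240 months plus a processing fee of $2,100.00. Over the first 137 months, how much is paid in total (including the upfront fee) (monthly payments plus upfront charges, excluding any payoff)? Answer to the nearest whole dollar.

Monthly rate = 10.2%/12 = 0.0085000; payment = 91,500 × 0.0085000 / (1 − (1+0.0085000)^−240) = $895.15.
Total outlay = 137 × $895.15 + $2,100.00 = $124,735.55.

$124,736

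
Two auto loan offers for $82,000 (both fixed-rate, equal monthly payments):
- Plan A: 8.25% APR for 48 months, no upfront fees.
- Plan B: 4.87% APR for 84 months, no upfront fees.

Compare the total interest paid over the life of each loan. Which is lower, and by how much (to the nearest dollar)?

Plan A: at 8.25% the monthly rate is 0.0068750, so the payment is 82,000 × 0.0068750 / (1 − 1.0068750^−48) = $2,011.50.
Total interest on Plan A = 48 × $2,011.50 − $82,000 = $14,552.00.
Plan B: at 4.87% the monthly rate is 0.0040583, so the payment is 82,000 × 0.0040583 / (1 − 1.0040583^−84) = $1,153.98.
Total interest on Plan B = 84 × $1,153.98 − $82,000 = $14,934.32.
Plan A is lower by $382.32.

Plan A by $382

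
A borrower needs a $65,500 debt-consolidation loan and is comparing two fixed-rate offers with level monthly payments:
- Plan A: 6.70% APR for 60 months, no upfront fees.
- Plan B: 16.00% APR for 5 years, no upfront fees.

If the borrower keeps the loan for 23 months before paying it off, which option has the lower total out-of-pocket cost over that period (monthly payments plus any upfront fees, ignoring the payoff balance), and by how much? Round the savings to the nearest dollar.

Plan A: at 6.70% the monthly rate is 0.0055833, so the payment is 65,500 × 0.0055833 / (1 − 1.0055833^−60) = $1,287.73.
Plan B: monthly rate = 16%/12 = 0.0133333; payment = 65,500 × 0.0133333 / (1 − (1+0.0133333)^−60) = $1,592.83.
Over 23 months: Plan A costs 23 × $1,287.73 = $29,617.79; Plan B costs 23 × $1,592.83 = $36,635.09.
Plan A is cheaper by $36,635.09 − $29,617.79 = $7,017.30.

Plan A by $7,017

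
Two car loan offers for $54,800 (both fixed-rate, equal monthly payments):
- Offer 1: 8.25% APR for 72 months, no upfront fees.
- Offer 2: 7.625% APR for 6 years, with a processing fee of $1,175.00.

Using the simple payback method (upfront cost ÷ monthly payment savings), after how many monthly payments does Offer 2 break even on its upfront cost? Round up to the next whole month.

Offer 1: at 8.25% the monthly rate is 0.0068750, so the payment is 54,800 × 0.0068750 / (1 − 1.0068750^−72) = $967.52.
Offer 2: at 7.625% the monthly rate is 0.0063542, so the payment is 54,800 × 0.0063542 / (1 − 1.0063542^−72) = $950.82.
Monthly savings = $967.52 − $950.82 = $16.70.
Break-even = $1,175.00 / $16.70 = 70.36 → 71 months.

71 months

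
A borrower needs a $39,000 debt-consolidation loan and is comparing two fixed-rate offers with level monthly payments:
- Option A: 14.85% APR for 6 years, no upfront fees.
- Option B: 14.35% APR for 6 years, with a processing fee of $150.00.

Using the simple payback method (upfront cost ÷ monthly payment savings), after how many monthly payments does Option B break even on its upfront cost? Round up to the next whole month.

Option A: monthly rate = 14.85%/12 = 0.0123750; payment = 39,000 × 0.0123750 / (1 − (1+0.0123750)^−72) = $821.48.
Option B: at 14.35% the monthly rate is 0.0119583, so the payment is 39,000 × 0.0119583 / (1 − 1.0119583^−72) = $810.95.
Monthly savings = $821.48 − $810.95 = $10.53.
Break-even = $150.00 / $10.53 = 14.25 → 15 months.

15 months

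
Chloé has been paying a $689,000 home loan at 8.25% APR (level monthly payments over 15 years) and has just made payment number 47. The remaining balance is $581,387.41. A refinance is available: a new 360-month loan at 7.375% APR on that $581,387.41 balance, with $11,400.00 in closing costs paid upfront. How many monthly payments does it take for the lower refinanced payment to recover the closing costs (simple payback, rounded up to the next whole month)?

5 months

Current payment = 689,000 × 8.25%/12 / (1 − (1+0.0068750)^−180) = $6,684.27.
Refinanced payment = 581,387.41 × 0.0061458 / (1 − (1+0.0061458)^−360) = $4,015.50.
Monthly savings = $6,684.27 − $4,015.50 = $2,668.77.
Break-even = $11,400.00 / $2,668.77 = 4.27 → 5 months.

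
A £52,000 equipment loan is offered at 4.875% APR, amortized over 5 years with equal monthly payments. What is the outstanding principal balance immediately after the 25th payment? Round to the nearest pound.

With monthly rate i = 4.875%/12 = 0.0040625, the balance after k of n payments is P · [(1+i)^n − (1+i)^k] / [(1+i)^n − 1].
(1+0.0040625)^60 = 1.27539536 and (1+0.0040625)^25 = 1.10667139, so the balance is 52,000 × (1.27539536 − 1.10667139) / (1.27539536 − 1) = £31,858.37.

£31,858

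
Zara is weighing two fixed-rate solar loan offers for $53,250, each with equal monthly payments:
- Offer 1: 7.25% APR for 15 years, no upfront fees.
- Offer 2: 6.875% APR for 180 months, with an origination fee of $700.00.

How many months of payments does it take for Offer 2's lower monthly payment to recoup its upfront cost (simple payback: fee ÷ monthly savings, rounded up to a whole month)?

Offer 1: monthly rate = 7.25%/12 = 0.0060417; payment = 53,250 × 0.0060417 / (1 − (1+0.0060417)^−180) = $486.10.
Offer 2: at 6.875% the monthly rate is 0.0057292, so the payment is 53,250 × 0.0057292 / (1 − 1.0057292^−180) = $474.91.
Monthly savings = $486.10 − $474.91 = $11.19.
Break-even = $700.00 / $11.19 = 62.56 → 63 months.

63 months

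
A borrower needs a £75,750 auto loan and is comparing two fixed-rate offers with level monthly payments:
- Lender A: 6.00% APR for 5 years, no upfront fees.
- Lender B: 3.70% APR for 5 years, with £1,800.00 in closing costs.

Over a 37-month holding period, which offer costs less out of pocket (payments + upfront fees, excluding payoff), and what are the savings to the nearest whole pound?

Lender B by £1,147

Lender A: monthly rate = 6%/12 = 0.0050000; payment = 75,750 × 0.0050000 / (1 − (1+0.0050000)^−60) = £1,464.46.
Lender B: at 3.70% the monthly rate is 0.0030833, so the payment is 75,750 × 0.0030833 / (1 − 1.0030833^−60) = £1,384.82.
Over 37 months: Lender A costs 37 × £1,464.46 = £54,185.02; Lender B costs 37 × £1,384.82 + £1,800.00 = £53,038.34.
Lender B is cheaper by £54,185.02 − £53,038.34 = £1,146.68.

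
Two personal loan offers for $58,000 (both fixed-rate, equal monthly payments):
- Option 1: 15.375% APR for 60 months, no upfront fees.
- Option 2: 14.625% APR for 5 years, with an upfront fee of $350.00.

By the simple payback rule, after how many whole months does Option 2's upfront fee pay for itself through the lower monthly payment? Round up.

Option 1: monthly rate = 15.375%/12 = 0.0128125; payment = 58,000 × 0.0128125 / (1 − (1+0.0128125)^−60) = $1,391.26.
Option 2: at 14.625% the monthly rate is 0.0121875, so the payment is 58,000 × 0.0121875 / (1 − 1.0121875^−60) = $1,368.43.
Monthly savings = $1,391.26 − $1,368.43 = $22.83.
Break-even = $350.00 / $22.83 = 15.33 → 16 months.

16 months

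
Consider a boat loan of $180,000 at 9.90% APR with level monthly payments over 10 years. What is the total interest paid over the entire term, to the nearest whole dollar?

At 9.90% the monthly rate is 0.0082500, so the payment is 180,000 × 0.0082500 / (1 − 1.0082500^−120) = $2,368.76.
Total paid = 120 × $2,368.76 = $284,251.20; interest = $284,251.20 − $180,000 = $104,251.20.

$104,251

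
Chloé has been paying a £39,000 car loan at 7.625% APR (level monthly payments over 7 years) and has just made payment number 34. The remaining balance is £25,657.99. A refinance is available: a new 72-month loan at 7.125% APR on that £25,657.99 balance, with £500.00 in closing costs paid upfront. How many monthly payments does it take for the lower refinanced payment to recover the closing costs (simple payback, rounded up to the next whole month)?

Current payment = 39,000 × 7.625%/12 / (1 − (1+0.0063542)^−84) = £600.60.
Refinanced payment = 25,657.99 × 0.0059375 / (1 − (1+0.0059375)^−72) = £438.98.
Monthly savings = £600.60 − £438.98 = £161.62.
Break-even = £500.00 / £161.62 = 3.09 → 4 months.

4 months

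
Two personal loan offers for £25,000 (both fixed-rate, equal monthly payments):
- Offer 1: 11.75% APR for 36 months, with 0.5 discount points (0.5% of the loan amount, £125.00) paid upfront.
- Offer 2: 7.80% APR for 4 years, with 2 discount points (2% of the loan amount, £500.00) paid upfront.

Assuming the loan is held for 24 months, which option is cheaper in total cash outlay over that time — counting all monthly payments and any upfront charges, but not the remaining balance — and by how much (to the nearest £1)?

Offer 2 by £4,891

Offer 1: at 11.75% the monthly rate is 0.0097917, so the payment is 25,000 × 0.0097917 / (1 − 1.0097917^−36) = £827.38.
Offer 2: monthly rate = 7.8%/12 = 0.0065000; payment = 25,000 × 0.0065000 / (1 − (1+0.0065000)^−48) = £607.98.
Over 24 months: Offer 1 costs 24 × £827.38 + £125.00 = £19,982.12; Offer 2 costs 24 × £607.98 + £500.00 = £15,091.52.
Offer 2 is cheaper by £19,982.12 − £15,091.52 = £4,890.60.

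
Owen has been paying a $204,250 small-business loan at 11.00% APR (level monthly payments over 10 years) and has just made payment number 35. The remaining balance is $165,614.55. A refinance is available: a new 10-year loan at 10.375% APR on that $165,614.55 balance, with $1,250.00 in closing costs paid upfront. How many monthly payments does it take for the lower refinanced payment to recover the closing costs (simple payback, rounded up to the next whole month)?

Current payment = 204,250 × 11%/12 / (1 − (1+0.0091667)^−120) = $2,813.54.
Refinanced payment = 165,614.55 × 0.0086458 / (1 − (1+0.0086458)^−120) = $2,223.14.
Monthly savings = $2,813.54 − $2,223.14 = $590.40.
Break-even = $1,250.00 / $590.40 = 2.12 → 3 months.

3 months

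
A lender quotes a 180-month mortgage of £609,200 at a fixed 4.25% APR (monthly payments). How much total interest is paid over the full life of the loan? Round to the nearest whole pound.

Monthly rate = 4.25%/12 = 0.0035417; payment = 609,200 × 0.0035417 / (1 − (1+0.0035417)^−180) = £4,582.88.
Total paid = 180 × £4,582.88 = £824,918.40; interest = £824,918.40 − £609,200 = £215,718.40.

£215,718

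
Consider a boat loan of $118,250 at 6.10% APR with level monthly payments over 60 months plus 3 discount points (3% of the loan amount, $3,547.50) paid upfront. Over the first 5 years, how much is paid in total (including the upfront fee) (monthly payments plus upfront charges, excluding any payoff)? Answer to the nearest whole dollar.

$141,044

At 6.10% the monthly rate is 0.0050833, so the payment is 118,250 × 0.0050833 / (1 − 1.0050833^−60) = $2,291.61.
Total outlay = 60 × $2,291.61 + $3,547.50 = $141,044.10.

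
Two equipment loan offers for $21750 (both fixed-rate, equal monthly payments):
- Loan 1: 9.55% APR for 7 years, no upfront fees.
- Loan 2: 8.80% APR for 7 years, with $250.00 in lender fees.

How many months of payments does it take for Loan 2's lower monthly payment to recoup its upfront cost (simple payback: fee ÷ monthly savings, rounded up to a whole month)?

Loan 1: monthly rate = 9.55%/12 = 0.0079583; payment = 21,750 × 0.0079583 / (1 − (1+0.0079583)^−84) = $356.04.
Loan 2: monthly rate = 8.8%/12 = 0.0073333; payment = 21,750 × 0.0073333 / (1 − (1+0.0073333)^−84) = $347.73.
Monthly savings = $356.04 − $347.73 = $8.31.
Break-even = $250.00 / $8.31 = 30.08 → 31 months.

31 months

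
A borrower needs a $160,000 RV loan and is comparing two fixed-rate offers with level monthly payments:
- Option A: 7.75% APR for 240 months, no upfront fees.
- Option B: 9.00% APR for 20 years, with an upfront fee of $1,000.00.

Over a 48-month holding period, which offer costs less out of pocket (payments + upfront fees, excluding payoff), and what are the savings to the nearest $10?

Option A: monthly rate = 7.75%/12 = 0.0064583; payment = 160,000 × 0.0064583 / (1 − (1+0.0064583)^−240) = $1,313.52.
Option B: at 9.00% the monthly rate is 0.0075000, so the payment is 160,000 × 0.0075000 / (1 − 1.0075000^−240) = $1,439.56.
Over 48 months: Option A costs 48 × $1,313.52 = $63,048.96; Option B costs 48 × $1,439.56 + $1,000.00 = $70,098.88.
Option A is cheaper by $70,098.88 − $63,048.96 = $7,049.92.

Option A by $7,050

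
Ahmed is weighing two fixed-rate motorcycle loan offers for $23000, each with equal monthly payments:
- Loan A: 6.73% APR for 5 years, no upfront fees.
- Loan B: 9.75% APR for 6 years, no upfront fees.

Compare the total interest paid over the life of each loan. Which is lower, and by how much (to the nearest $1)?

Loan A by $3,320

Loan A: at 6.73% the monthly rate is 0.0056083, so the payment is 23,000 × 0.0056083 / (1 − 1.0056083^−60) = $452.50.
Total interest on Loan A = 60 × $452.50 − $23,000 = $4,150.00.
Loan B: monthly rate = 9.75%/12 = 0.0081250; payment = 23,000 × 0.0081250 / (1 − (1+0.0081250)^−72) = $423.20.
Total interest on Loan B = 72 × $423.20 − $23,000 = $7,470.40.
Loan A is lower by $3,320.40.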